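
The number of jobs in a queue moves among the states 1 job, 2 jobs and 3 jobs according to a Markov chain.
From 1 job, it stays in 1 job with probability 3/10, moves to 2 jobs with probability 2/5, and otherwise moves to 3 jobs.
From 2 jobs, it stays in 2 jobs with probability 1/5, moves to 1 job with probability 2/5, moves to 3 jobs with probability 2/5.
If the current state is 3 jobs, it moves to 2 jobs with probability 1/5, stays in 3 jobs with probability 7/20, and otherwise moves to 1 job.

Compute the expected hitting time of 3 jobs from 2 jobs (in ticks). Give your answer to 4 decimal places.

Let t(s) be the expected number of ticks to first reach 3 jobs from state s, with t(3 jobs) = 0. Conditioning on the first tick:
t(1 job) = 1 + 0.3·t(1 job) + 0.4·t(2 jobs)
t(2 jobs) = 1 + 0.4·t(1 job) + 0.2·t(2 jobs)
Solving: t(1 job) = 3.0000, t(2 jobs) = 2.7500.
Expected ticks from 2 jobs to 3 jobs: 2.7500.

2.7500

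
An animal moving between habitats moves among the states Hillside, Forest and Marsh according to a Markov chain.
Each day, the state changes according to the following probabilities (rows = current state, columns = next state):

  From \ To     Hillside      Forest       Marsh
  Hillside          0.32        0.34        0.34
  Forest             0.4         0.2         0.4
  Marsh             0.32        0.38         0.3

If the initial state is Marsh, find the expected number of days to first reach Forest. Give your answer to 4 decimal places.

Let t(s) be the expected number of days to first reach Forest from state s, with t(Forest) = 0. Conditioning on the first day:
t(Hillside) = 1 + 0.32·t(Hillside) + 0.34·t(Marsh)
t(Marsh) = 1 + 0.32·t(Hillside) + 0.3·t(Marsh)
Solving: t(Hillside) = 2.8322, t(Marsh) = 2.7233.
Expected days from Marsh to Forest: 2.7233.

2.7233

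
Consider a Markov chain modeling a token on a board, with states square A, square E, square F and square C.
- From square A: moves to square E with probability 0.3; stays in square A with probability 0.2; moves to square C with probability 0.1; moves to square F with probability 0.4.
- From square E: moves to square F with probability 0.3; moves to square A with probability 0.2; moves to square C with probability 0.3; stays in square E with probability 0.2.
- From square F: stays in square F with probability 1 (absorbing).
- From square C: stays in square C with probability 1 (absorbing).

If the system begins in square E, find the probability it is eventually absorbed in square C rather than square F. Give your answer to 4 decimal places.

Let h(s) be the probability of absorption at square C starting from transient state s. Then h(square C) = 1 and h(square F) = 0. By first-step analysis:
h(square A) = 0.2·h(square A) + 0.3·h(square E) + 0.4·0 + 0.1·1
h(square E) = 0.2·h(square A) + 0.2·h(square E) + 0.3·0 + 0.3·1
Solving: h(square A) = 0.2931, h(square E) = 0.4483.
Starting from square E, the probability is 0.4483.

0.4483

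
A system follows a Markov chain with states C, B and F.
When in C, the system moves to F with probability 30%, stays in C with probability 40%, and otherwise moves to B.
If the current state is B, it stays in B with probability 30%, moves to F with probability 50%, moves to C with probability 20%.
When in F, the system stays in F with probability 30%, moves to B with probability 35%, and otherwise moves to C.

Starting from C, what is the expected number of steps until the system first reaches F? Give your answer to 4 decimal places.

2.7778

Let t(s) be the expected number of steps to first reach F from state s, with t(F) = 0. Conditioning on the first step:
t(C) = 1 + 0.4·t(C) + 0.3·t(B)
t(B) = 1 + 0.2·t(C) + 0.3·t(B)
Solving: t(C) = 2.7778, t(B) = 2.2222.
Expected steps from C to F: 2.7778.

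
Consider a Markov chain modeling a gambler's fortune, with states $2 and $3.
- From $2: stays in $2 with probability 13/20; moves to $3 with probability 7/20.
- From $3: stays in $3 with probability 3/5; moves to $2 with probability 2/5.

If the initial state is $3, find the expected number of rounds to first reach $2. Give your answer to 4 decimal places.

2.5000

Let t(s) be the expected number of rounds to first reach $2 from state s, with t($2) = 0. Conditioning on the first round:
t($3) = 1 + 0.6·t($3)
Solving: t($3) = 2.5000.
Expected rounds from $3 to $2: 2.5000.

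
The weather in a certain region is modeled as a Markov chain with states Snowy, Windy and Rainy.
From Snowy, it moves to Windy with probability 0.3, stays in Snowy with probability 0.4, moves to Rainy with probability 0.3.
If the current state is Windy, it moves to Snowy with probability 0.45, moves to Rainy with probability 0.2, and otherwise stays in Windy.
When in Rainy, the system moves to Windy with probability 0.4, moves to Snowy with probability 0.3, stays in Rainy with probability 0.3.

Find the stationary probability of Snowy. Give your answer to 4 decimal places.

0.3906

Let the stationary distribution be π with π = πP and π_1 + π_2 + π_3 = 1.
π_1 = 0.4·π_1 + 0.45·π_2 + 0.3·π_3
π_2 = 0.3·π_1 + 0.35·π_2 + 0.4·π_3
Solving with the normalization constraint gives π = (0.3906, 0.3438, 0.2656).
So the stationary probability of Snowy is 0.3906.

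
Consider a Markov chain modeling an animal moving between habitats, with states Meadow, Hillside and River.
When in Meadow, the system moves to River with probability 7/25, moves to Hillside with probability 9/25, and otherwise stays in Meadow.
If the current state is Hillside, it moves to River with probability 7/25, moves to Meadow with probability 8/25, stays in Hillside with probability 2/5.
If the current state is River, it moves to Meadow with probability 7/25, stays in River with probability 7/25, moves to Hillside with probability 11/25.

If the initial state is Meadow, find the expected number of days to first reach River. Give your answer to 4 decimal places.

Let t(s) be the expected number of days to first reach River from state s, with t(River) = 0. Conditioning on the first day:
t(Meadow) = 1 + 0.36·t(Meadow) + 0.36·t(Hillside)
t(Hillside) = 1 + 0.32·t(Meadow) + 0.4·t(Hillside)
Solving: t(Meadow) = 3.5714, t(Hillside) = 3.5714.
Expected days from Meadow to River: 3.5714.

3.5714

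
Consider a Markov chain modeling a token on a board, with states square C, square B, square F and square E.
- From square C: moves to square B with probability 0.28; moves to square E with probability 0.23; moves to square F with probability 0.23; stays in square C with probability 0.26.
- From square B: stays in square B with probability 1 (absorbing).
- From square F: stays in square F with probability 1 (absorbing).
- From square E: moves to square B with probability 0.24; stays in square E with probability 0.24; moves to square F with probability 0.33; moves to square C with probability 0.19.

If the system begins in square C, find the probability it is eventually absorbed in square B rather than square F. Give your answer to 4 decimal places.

0.5167

Let h(s) be the probability of absorption at square B starting from transient state s. Then h(square B) = 1 and h(square F) = 0. By first-step analysis:
h(square C) = 0.26·h(square C) + 0.28·1 + 0.23·0 + 0.23·h(square E)
h(square E) = 0.19·h(square C) + 0.24·1 + 0.33·0 + 0.24·h(square E)
Solving: h(square C) = 0.5167, h(square E) = 0.4450.
Starting from square C, the probability is 0.5167.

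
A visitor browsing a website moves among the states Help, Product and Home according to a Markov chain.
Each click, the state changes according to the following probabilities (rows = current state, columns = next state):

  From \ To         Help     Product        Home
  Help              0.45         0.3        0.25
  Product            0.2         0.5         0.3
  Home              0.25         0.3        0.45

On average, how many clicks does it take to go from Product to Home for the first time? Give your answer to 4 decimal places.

Let t(s) be the expected number of clicks to first reach Home from state s, with t(Home) = 0. Conditioning on the first click:
t(Help) = 1 + 0.45·t(Help) + 0.3·t(Product)
t(Product) = 1 + 0.2·t(Help) + 0.5·t(Product)
Solving: t(Help) = 3.7209, t(Product) = 3.4884.
Expected clicks from Product to Home: 3.4884.

3.4884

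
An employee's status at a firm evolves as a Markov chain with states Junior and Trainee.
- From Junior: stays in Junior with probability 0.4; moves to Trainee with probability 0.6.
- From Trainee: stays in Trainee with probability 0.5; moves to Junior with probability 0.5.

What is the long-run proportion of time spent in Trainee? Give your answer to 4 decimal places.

Let the stationary distribution be π with π = πP and π_1 + π_2 = 1.
π_1 = 0.4·π_1 + 0.5·π_2
Solving with the normalization constraint gives π = (0.4545, 0.5455).
So the stationary probability of Trainee is 0.5455.

0.5455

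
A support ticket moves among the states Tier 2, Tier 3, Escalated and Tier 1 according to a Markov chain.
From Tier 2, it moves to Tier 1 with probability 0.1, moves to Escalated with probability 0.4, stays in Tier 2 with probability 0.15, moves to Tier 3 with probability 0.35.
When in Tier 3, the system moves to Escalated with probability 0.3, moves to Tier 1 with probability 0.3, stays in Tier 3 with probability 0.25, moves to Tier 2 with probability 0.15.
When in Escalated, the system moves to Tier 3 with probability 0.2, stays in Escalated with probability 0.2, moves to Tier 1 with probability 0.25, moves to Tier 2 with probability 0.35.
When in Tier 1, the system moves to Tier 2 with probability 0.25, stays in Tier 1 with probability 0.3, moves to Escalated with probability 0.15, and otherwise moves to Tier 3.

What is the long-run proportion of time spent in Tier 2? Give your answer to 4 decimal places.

Let the stationary distribution be π with π = πP and π_1 + π_2 + π_3 + π_4 = 1.
π_1 = 0.15·π_1 + 0.15·π_2 + 0.35·π_3 + 0.25·π_4
π_2 = 0.35·π_1 + 0.25·π_2 + 0.2·π_3 + 0.3·π_4
π_3 = 0.4·π_1 + 0.3·π_2 + 0.2·π_3 + 0.15·π_4
Solving with the normalization constraint gives π = (0.2262, 0.2717, 0.2603, 0.2417).
So the stationary probability of Tier 2 is 0.2262.

0.2262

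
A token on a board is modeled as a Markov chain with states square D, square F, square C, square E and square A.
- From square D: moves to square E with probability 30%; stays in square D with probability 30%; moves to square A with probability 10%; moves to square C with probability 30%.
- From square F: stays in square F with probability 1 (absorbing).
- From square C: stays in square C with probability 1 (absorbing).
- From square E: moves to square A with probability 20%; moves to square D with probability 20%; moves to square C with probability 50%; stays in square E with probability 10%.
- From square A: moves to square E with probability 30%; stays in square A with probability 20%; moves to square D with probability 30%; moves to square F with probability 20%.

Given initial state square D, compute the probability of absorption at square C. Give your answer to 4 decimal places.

0.9174

Let h(s) be the probability of absorption at square C starting from transient state s. Then h(square C) = 1 and h(square F) = 0. By first-step analysis:
h(square D) = 0.3·h(square D) + 0.3·1 + 0.3·h(square E) + 0.1·h(square A)
h(square E) = 0.2·h(square D) + 0.5·1 + 0.1·h(square E) + 0.2·h(square A)
h(square A) = 0.3·h(square D) + 0.2·0 + 0.3·h(square E) + 0.2·h(square A)
Solving: h(square D) = 0.9174, h(square E) = 0.9118, h(square A) = 0.6860.
Starting from square D, the probability is 0.9174.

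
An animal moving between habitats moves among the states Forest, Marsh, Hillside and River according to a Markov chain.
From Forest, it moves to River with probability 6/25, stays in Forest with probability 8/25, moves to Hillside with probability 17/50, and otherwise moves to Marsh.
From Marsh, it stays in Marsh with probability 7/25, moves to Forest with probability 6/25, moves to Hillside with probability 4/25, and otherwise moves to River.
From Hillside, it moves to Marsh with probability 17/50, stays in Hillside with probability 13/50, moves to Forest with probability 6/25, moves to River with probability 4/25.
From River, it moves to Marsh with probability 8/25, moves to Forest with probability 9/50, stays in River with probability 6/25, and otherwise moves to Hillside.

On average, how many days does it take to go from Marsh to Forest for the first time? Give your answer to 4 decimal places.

4.4630

Let t(s) be the expected number of days to first reach Forest from state s, with t(Forest) = 0. Conditioning on the first day:
t(Marsh) = 1 + 0.28·t(Marsh) + 0.16·t(Hillside) + 0.32·t(River)
t(Hillside) = 1 + 0.34·t(Marsh) + 0.26·t(Hillside) + 0.16·t(River)
t(River) = 1 + 0.32·t(Marsh) + 0.26·t(Hillside) + 0.24·t(River)
Solving: t(Marsh) = 4.4630, t(Hillside) = 4.4196, t(River) = 4.7069.
Expected days from Marsh to Forest: 4.4630.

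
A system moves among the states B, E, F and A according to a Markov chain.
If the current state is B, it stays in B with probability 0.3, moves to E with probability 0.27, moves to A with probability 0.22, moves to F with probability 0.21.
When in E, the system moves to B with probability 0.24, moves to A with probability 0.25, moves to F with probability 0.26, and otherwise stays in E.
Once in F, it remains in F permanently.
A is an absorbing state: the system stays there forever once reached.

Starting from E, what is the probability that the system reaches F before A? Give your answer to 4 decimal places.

Let h(s) be the probability of absorption at F starting from transient state s. Then h(F) = 1 and h(A) = 0. By first-step analysis:
h(B) = 0.3·h(B) + 0.27·h(E) + 0.21·1 + 0.22·0
h(E) = 0.24·h(B) + 0.25·h(E) + 0.26·1 + 0.25·0
Solving: h(B) = 0.4948, h(E) = 0.5050.
Starting from E, the probability is 0.5050.

0.5050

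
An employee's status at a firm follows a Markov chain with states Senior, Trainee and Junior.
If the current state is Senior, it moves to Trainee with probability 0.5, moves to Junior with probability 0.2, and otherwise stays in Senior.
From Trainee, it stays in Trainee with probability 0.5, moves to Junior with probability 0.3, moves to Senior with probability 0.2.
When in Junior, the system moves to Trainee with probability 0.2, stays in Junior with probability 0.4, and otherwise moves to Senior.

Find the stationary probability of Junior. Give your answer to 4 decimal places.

Let the stationary distribution be π with π = πP and π_1 + π_2 + π_3 = 1.
π_1 = 0.3·π_1 + 0.2·π_2 + 0.4·π_3
π_2 = 0.5·π_1 + 0.5·π_2 + 0.2·π_3
Solving with the normalization constraint gives π = (0.2892, 0.4096, 0.3012).
So the stationary probability of Junior is 0.3012.

0.3012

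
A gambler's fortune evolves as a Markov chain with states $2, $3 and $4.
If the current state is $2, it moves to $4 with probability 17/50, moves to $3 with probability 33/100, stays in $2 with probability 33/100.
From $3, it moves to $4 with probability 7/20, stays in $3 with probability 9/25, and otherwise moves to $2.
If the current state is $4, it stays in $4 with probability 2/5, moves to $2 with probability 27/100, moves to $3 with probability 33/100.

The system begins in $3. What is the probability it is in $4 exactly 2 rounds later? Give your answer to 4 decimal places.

Sum over the intermediate state after 1 round:
P = P($3→$2)·P($2→$4) + P($3→$3)·P($3→$4) + P($3→$4)·P($4→$4)
  = 0.29×0.34 + 0.36×0.35 + 0.35×0.4
  = 0.0986 + 0.1260 + 0.1400 = 0.3646

0.3646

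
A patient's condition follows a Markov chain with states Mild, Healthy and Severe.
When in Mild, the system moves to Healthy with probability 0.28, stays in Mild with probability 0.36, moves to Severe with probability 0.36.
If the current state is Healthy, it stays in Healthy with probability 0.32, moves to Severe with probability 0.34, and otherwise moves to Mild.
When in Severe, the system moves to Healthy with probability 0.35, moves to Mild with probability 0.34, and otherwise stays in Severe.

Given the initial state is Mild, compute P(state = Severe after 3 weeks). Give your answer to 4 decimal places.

0.3369

Propagate the distribution vector 3 weeks from Mild.
After 0 weeks: (1.0000, 0.0000, 0.0000)
After 1 week: (0.3600, 0.2800, 0.3600)
After 2 weeks: (0.3472, 0.3164, 0.3364)
After 3 weeks: (0.3469, 0.3162, 0.3369)
P(in Severe after 3 weeks) = 0.3369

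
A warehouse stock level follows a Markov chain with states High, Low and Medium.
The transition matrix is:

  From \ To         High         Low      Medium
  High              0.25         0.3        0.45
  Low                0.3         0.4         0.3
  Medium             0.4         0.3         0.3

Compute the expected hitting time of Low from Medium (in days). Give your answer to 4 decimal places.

3.3333

Let t(s) be the expected number of days to first reach Low from state s, with t(Low) = 0. Conditioning on the first day:
t(High) = 1 + 0.25·t(High) + 0.45·t(Medium)
t(Medium) = 1 + 0.4·t(High) + 0.3·t(Medium)
Solving: t(High) = 3.3333, t(Medium) = 3.3333.
Expected days from Medium to Low: 3.3333.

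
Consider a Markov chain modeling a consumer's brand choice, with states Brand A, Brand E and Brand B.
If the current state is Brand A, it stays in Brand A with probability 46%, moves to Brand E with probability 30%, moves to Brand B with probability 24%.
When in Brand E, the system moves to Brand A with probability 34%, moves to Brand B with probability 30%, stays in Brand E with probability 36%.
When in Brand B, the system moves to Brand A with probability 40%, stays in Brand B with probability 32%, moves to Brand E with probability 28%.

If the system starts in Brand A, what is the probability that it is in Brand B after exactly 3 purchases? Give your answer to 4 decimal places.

Propagate the distribution vector 3 purchases from Brand A.
After 0 purchases: (1.0000, 0.0000, 0.0000)
After 1 purchase: (0.4600, 0.3000, 0.2400)
After 2 purchases: (0.4096, 0.3132, 0.2772)
After 3 purchases: (0.4058, 0.3132, 0.2810)
P(in Brand B after 3 purchases) = 0.2810

0.2810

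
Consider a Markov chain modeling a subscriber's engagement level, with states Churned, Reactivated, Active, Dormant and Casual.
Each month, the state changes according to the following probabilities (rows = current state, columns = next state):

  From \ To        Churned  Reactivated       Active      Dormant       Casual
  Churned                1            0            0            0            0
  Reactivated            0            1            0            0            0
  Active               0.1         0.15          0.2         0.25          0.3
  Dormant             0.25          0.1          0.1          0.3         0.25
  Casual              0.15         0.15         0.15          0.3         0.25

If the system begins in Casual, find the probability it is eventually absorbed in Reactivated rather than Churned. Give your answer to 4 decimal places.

Let h(s) be the probability of absorption at Reactivated starting from transient state s. Then h(Reactivated) = 1 and h(Churned) = 0. By first-step analysis:
h(Active) = 0.1·0 + 0.15·1 + 0.2·h(Active) + 0.25·h(Dormant) + 0.3·h(Casual)
h(Dormant) = 0.25·0 + 0.1·1 + 0.1·h(Active) + 0.3·h(Dormant) + 0.25·h(Casual)
h(Casual) = 0.15·0 + 0.15·1 + 0.15·h(Active) + 0.3·h(Dormant) + 0.25·h(Casual)
Solving: h(Active) = 0.4672, h(Dormant) = 0.3668, h(Casual) = 0.4402.
Starting from Casual, the probability is 0.4402.

0.4402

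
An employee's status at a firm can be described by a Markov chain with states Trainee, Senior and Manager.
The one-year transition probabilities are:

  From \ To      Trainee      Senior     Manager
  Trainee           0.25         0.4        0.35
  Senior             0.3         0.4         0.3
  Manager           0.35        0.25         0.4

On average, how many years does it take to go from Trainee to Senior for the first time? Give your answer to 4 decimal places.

Let t(s) be the expected number of years to first reach Senior from state s, with t(Senior) = 0. Conditioning on the first year:
t(Trainee) = 1 + 0.25·t(Trainee) + 0.35·t(Manager)
t(Manager) = 1 + 0.35·t(Trainee) + 0.4·t(Manager)
Solving: t(Trainee) = 2.9008, t(Manager) = 3.3588.
Expected years from Trainee to Senior: 2.9008.

2.9008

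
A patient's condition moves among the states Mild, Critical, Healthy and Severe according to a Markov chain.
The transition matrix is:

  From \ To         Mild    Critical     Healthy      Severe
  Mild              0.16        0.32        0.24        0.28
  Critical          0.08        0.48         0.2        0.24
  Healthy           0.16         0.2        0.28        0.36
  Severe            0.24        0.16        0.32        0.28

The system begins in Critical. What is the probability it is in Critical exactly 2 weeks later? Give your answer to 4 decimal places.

0.3344

Propagate the distribution vector 2 weeks from Critical.
After 0 weeks: (0.0000, 1.0000, 0.0000, 0.0000)
After 1 week: (0.0800, 0.4800, 0.2000, 0.2400)
After 2 weeks: (0.1408, 0.3344, 0.2480, 0.2768)
P(in Critical after 2 weeks) = 0.3344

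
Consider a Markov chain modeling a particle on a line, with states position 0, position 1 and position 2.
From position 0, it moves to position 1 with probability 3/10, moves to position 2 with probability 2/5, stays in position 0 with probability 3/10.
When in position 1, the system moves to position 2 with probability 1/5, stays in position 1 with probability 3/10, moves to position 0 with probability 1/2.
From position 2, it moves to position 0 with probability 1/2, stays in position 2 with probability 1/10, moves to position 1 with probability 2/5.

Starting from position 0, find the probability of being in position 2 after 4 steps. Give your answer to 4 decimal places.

Propagate the distribution vector 4 steps from position 0.
After 0 steps: (1.0000, 0.0000, 0.0000)
After 1 step: (0.3000, 0.3000, 0.4000)
After 2 steps: (0.4400, 0.3400, 0.2200)
After 3 steps: (0.4120, 0.3220, 0.2660)
After 4 steps: (0.4176, 0.3266, 0.2558)
P(in position 2 after 4 steps) = 0.2558

0.2558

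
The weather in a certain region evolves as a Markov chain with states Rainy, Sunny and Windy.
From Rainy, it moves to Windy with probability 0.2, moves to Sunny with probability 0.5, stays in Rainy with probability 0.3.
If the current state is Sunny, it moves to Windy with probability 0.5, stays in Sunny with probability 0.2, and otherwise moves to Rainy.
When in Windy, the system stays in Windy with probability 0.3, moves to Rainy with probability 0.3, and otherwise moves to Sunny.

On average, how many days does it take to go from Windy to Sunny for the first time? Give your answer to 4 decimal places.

Let t(s) be the expected number of days to first reach Sunny from state s, with t(Sunny) = 0. Conditioning on the first day:
t(Rainy) = 1 + 0.3·t(Rainy) + 0.2·t(Windy)
t(Windy) = 1 + 0.3·t(Rainy) + 0.3·t(Windy)
Solving: t(Rainy) = 2.0930, t(Windy) = 2.3256.
Expected days from Windy to Sunny: 2.3256.

2.3256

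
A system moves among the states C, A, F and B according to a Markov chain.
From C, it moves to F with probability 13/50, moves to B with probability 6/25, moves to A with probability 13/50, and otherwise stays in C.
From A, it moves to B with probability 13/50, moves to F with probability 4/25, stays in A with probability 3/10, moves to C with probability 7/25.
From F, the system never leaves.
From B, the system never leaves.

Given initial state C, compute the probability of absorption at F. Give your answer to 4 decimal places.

0.4869

Let h(s) be the probability of absorption at F starting from transient state s. Then h(F) = 1 and h(B) = 0. By first-step analysis:
h(C) = 0.24·h(C) + 0.26·h(A) + 0.26·1 + 0.24·0
h(A) = 0.28·h(C) + 0.3·h(A) + 0.16·1 + 0.26·0
Solving: h(C) = 0.4869, h(A) = 0.4233.
Starting from C, the probability is 0.4869.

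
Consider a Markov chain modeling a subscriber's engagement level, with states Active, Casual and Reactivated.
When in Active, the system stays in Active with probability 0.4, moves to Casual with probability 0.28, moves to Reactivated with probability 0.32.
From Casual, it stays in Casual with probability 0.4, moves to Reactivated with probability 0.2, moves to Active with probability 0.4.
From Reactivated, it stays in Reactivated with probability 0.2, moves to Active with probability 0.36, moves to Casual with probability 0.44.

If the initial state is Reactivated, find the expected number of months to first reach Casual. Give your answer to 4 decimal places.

2.6316

Let t(s) be the expected number of months to first reach Casual from state s, with t(Casual) = 0. Conditioning on the first month:
t(Active) = 1 + 0.4·t(Active) + 0.32·t(Reactivated)
t(Reactivated) = 1 + 0.36·t(Active) + 0.2·t(Reactivated)
Solving: t(Active) = 3.0702, t(Reactivated) = 2.6316.
Expected months from Reactivated to Casual: 2.6316.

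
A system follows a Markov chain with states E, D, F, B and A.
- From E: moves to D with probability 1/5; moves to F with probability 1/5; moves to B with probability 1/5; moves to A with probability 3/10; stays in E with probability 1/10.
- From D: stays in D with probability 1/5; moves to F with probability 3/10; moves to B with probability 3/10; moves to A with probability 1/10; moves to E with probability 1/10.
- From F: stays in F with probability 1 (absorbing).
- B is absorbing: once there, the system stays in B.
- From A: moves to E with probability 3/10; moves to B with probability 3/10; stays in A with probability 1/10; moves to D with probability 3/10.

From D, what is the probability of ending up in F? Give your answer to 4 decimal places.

0.4651

Let h(s) be the probability of absorption at F starting from transient state s. Then h(F) = 1 and h(B) = 0. By first-step analysis:
h(E) = 0.1·h(E) + 0.2·h(D) + 0.2·1 + 0.2·0 + 0.3·h(A)
h(D) = 0.1·h(E) + 0.2·h(D) + 0.3·1 + 0.3·0 + 0.1·h(A)
h(A) = 0.3·h(E) + 0.3·h(D) + 0.3·0 + 0.1·h(A)
Solving: h(E) = 0.4244, h(D) = 0.4651, h(A) = 0.2965.
Starting from D, the probability is 0.4651.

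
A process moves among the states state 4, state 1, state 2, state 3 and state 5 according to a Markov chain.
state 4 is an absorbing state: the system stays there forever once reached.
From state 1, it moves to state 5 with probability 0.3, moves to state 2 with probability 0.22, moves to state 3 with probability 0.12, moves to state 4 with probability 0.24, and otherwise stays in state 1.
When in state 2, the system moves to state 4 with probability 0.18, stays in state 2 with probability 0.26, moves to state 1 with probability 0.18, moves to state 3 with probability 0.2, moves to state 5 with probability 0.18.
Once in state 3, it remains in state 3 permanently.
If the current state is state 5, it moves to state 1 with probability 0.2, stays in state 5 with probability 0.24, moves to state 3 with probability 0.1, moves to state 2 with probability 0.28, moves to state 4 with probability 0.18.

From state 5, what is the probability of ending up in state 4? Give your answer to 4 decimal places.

0.5948

Let h(s) be the probability of absorption at state 4 starting from transient state s. Then h(state 4) = 1 and h(state 3) = 0. By first-step analysis:
h(state 1) = 0.24·1 + 0.12·h(state 1) + 0.22·h(state 2) + 0.12·0 + 0.3·h(state 5)
h(state 2) = 0.18·1 + 0.18·h(state 1) + 0.26·h(state 2) + 0.2·0 + 0.18·h(state 5)
h(state 5) = 0.18·1 + 0.2·h(state 1) + 0.28·h(state 2) + 0.1·0 + 0.24·h(state 5)
Solving: h(state 1) = 0.6095, h(state 2) = 0.5362, h(state 5) = 0.5948.
Starting from state 5, the probability is 0.5948.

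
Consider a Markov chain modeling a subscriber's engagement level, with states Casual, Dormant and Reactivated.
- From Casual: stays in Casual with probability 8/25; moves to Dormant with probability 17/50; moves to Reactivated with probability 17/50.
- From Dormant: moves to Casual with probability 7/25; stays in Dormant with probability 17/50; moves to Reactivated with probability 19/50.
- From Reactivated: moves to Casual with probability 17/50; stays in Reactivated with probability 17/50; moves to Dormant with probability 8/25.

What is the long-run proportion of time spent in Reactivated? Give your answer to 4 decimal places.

Let the stationary distribution be π with π = πP and π_1 + π_2 + π_3 = 1.
π_1 = 0.32·π_1 + 0.28·π_2 + 0.34·π_3
π_2 = 0.34·π_1 + 0.34·π_2 + 0.32·π_3
Solving with the normalization constraint gives π = (0.3137, 0.3329, 0.3533).
So the stationary probability of Reactivated is 0.3533.

0.3533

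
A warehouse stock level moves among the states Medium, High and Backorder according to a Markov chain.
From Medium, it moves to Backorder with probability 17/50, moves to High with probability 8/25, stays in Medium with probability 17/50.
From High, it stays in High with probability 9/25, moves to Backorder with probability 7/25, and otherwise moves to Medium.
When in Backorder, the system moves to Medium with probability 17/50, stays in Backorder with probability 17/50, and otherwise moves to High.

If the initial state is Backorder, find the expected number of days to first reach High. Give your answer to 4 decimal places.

Let t(s) be the expected number of days to first reach High from state s, with t(High) = 0. Conditioning on the first day:
t(Medium) = 1 + 0.34·t(Medium) + 0.34·t(Backorder)
t(Backorder) = 1 + 0.34·t(Medium) + 0.34·t(Backorder)
Solving: t(Medium) = 3.1250, t(Backorder) = 3.1250.
Expected days from Backorder to High: 3.1250.

3.1250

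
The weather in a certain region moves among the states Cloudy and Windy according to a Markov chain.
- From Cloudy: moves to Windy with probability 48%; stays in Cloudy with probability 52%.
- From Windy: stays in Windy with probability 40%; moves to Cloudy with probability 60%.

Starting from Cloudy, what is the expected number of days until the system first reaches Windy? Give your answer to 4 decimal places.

2.0833

Let t(s) be the expected number of days to first reach Windy from state s, with t(Windy) = 0. Conditioning on the first day:
t(Cloudy) = 1 + 0.52·t(Cloudy)
Solving: t(Cloudy) = 2.0833.
Expected days from Cloudy to Windy: 2.0833.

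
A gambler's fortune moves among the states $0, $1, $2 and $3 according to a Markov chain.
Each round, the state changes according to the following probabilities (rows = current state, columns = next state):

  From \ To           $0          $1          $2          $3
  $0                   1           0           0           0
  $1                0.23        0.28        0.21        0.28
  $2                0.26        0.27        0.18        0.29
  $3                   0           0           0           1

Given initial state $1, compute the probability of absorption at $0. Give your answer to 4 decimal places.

Let h(s) be the probability of absorption at $0 starting from transient state s. Then h($0) = 1 and h($3) = 0. By first-step analysis:
h($1) = 0.23·1 + 0.28·h($1) + 0.21·h($2) + 0.28·0
h($2) = 0.26·1 + 0.27·h($1) + 0.18·h($2) + 0.29·0
Solving: h($1) = 0.4557, h($2) = 0.4671.
Starting from $1, the probability is 0.4557.

0.4557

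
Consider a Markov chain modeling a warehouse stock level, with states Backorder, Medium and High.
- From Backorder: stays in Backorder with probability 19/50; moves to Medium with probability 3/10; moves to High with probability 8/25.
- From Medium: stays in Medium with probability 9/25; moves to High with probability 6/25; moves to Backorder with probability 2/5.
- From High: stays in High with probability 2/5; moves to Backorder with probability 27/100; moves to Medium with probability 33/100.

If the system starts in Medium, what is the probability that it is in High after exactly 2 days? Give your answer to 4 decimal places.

0.3104

Sum over the intermediate state after 1 day:
P = P(Medium→Backorder)·P(Backorder→High) + P(Medium→Medium)·P(Medium→High) + P(Medium→High)·P(High→High)
  = 0.4×0.32 + 0.36×0.24 + 0.24×0.4
  = 0.1280 + 0.0864 + 0.0960 = 0.3104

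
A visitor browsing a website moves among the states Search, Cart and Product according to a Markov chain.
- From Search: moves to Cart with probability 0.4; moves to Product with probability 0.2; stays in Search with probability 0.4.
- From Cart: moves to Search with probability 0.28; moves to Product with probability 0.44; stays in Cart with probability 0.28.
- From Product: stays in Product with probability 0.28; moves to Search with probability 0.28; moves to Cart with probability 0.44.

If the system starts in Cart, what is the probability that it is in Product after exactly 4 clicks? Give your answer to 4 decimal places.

0.3132

Propagate the distribution vector 4 clicks from Cart.
After 0 clicks: (0.0000, 1.0000, 0.0000)
After 1 click: (0.2800, 0.2800, 0.4400)
After 2 clicks: (0.3136, 0.3840, 0.3024)
After 3 clicks: (0.3176, 0.3660, 0.3164)
After 4 clicks: (0.3181, 0.3687, 0.3132)
P(in Product after 4 clicks) = 0.3132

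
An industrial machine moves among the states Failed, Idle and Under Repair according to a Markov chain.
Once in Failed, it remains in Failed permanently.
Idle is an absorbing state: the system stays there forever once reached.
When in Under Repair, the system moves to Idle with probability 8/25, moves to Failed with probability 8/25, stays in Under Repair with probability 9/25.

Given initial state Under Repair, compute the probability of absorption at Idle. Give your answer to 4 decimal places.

0.5000

Let h(s) be the probability of absorption at Idle starting from transient state s. Then h(Idle) = 1 and h(Failed) = 0. By first-step analysis:
h(Under Repair) = 0.32·0 + 0.32·1 + 0.36·h(Under Repair)
Solving: h(Under Repair) = 0.5000.
Starting from Under Repair, the probability is 0.5000.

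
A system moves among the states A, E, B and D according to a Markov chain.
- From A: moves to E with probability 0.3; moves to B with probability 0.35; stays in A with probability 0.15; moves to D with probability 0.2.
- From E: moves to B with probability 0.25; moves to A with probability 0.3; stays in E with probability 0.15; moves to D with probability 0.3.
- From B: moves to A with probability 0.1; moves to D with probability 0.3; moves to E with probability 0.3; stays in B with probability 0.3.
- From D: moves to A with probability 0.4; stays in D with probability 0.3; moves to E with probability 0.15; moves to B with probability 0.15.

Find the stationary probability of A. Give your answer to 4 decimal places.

0.2398

Let the stationary distribution be π with π = πP and π_1 + π_2 + π_3 + π_4 = 1.
π_1 = 0.15·π_1 + 0.3·π_2 + 0.1·π_3 + 0.4·π_4
π_2 = 0.3·π_1 + 0.15·π_2 + 0.3·π_3 + 0.15·π_4
π_3 = 0.35·π_1 + 0.25·π_2 + 0.3·π_3 + 0.15·π_4
Solving with the normalization constraint gives π = (0.2398, 0.2249, 0.2593, 0.2760).
So the stationary probability of A is 0.2398.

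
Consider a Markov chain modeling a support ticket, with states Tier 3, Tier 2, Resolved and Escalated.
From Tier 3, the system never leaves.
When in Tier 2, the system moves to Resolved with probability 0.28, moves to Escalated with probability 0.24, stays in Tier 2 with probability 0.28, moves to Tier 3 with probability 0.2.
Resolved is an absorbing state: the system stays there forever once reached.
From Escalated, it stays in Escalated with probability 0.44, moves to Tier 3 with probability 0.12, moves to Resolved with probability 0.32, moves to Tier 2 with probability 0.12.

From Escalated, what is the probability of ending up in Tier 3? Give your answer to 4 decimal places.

0.2949

Let h(s) be the probability of absorption at Tier 3 starting from transient state s. Then h(Tier 3) = 1 and h(Resolved) = 0. By first-step analysis:
h(Tier 2) = 0.2·1 + 0.28·h(Tier 2) + 0.28·0 + 0.24·h(Escalated)
h(Escalated) = 0.12·1 + 0.12·h(Tier 2) + 0.32·0 + 0.44·h(Escalated)
Solving: h(Tier 2) = 0.3761, h(Escalated) = 0.2949.
Starting from Escalated, the probability is 0.2949.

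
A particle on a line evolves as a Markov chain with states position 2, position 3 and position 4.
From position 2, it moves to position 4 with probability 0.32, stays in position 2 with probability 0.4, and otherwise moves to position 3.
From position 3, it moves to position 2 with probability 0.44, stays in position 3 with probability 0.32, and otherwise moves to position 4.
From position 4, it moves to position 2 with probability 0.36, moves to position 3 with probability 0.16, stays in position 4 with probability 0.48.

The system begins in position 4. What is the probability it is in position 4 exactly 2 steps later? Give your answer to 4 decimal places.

Sum over the intermediate state after 1 step:
P = P(position 4→position 2)·P(position 2→position 4) + P(position 4→position 3)·P(position 3→position 4) + P(position 4→position 4)·P(position 4→position 4)
  = 0.36×0.32 + 0.16×0.24 + 0.48×0.48
  = 0.1152 + 0.0384 + 0.2304 = 0.3840

0.3840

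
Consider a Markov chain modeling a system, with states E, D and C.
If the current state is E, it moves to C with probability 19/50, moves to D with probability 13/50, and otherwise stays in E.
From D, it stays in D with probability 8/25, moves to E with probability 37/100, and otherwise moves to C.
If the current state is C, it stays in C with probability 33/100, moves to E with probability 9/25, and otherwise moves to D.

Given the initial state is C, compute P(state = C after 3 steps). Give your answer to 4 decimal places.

0.3423

Propagate the distribution vector 3 steps from C.
After 0 steps: (0.0000, 0.0000, 1.0000)
After 1 step: (0.3600, 0.3100, 0.3300)
After 2 steps: (0.3631, 0.2951, 0.3418)
After 3 steps: (0.3630, 0.2948, 0.3423)
P(in C after 3 steps) = 0.3423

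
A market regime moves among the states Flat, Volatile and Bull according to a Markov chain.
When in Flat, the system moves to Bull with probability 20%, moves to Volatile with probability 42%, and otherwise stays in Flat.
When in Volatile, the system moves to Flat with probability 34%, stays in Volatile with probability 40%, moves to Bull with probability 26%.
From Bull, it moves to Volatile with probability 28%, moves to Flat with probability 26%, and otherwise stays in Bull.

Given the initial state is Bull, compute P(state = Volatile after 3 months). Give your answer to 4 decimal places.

Propagate the distribution vector 3 months from Bull.
After 0 months: (0.0000, 0.0000, 1.0000)
After 1 month: (0.2600, 0.2800, 0.4600)
After 2 months: (0.3136, 0.3500, 0.3364)
After 3 months: (0.3256, 0.3659, 0.3085)
P(in Volatile after 3 months) = 0.3659

0.3659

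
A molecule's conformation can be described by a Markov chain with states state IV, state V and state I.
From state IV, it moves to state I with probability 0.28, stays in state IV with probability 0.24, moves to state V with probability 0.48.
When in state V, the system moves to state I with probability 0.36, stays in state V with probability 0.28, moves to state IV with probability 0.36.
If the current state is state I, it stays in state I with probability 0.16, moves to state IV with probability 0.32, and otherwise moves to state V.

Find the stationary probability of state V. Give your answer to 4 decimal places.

0.4093

Let the stationary distribution be π with π = πP and π_1 + π_2 + π_3 = 1.
π_1 = 0.24·π_1 + 0.36·π_2 + 0.32·π_3
π_2 = 0.48·π_1 + 0.28·π_2 + 0.52·π_3
Solving with the normalization constraint gives π = (0.3115, 0.4093, 0.2792).
So the stationary probability of state V is 0.4093.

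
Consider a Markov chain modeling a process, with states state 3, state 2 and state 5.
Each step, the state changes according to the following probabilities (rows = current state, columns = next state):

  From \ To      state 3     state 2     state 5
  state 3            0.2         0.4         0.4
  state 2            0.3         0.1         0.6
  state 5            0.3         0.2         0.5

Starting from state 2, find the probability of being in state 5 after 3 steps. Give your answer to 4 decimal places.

Propagate the distribution vector 3 steps from state 2.
After 0 steps: (0.0000, 1.0000, 0.0000)
After 1 step: (0.3000, 0.1000, 0.6000)
After 2 steps: (0.2700, 0.2500, 0.4800)
After 3 steps: (0.2730, 0.2290, 0.4980)
P(in state 5 after 3 steps) = 0.4980

0.4980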